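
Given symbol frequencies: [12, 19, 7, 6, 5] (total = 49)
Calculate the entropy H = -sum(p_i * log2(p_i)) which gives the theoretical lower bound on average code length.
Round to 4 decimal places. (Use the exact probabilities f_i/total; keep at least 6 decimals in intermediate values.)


Per-symbol terms -p_i * log2(p_i) with p_i = f_i/49:
  p = 12/49 = 0.244898: log2(p) = -2.029747, -p*log2(p) = 0.497081
  p = 19/49 = 0.387755: log2(p) = -1.366782, -p*log2(p) = 0.529977
  p = 7/49 = 0.142857: log2(p) = -2.807355, -p*log2(p) = 0.401051
  p = 6/49 = 0.122449: log2(p) = -3.029747, -p*log2(p) = 0.370989
  p = 5/49 = 0.102041: log2(p) = -3.292782, -p*log2(p) = 0.335998
H = 0.497081 + 0.529977 + 0.401051 + 0.370989 + 0.335998 = 2.135096

H = 2.1351 bits/symbol


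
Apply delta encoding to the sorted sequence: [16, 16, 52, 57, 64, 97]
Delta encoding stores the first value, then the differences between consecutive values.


First value: 16
Deltas:
  16 - 16 = 0
  52 - 16 = 36
  57 - 52 = 5
  64 - 57 = 7
  97 - 64 = 33


Delta encoded: [16, 0, 36, 5, 7, 33]


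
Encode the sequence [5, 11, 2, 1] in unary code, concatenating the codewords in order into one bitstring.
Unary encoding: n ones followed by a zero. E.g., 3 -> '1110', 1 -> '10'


Encode each number as n ones followed by a terminating 0:
  5 -> 111110 (6 bits)
  11 -> 111111111110 (12 bits)
  2 -> 110 (3 bits)
  1 -> 10 (2 bits)
Total length = 6 + 12 + 3 + 2 = 23 bits.

Unary([5, 11, 2, 1]) = 11111011111111111011010 (23 bits)


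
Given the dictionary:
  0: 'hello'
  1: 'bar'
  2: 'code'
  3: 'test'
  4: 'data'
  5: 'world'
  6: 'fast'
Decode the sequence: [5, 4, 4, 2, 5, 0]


Look up each index in the dictionary:
  5 -> 'world'
  4 -> 'data'
  4 -> 'data'
  2 -> 'code'
  5 -> 'world'
  0 -> 'hello'

Decoded: "world data data code world hello"


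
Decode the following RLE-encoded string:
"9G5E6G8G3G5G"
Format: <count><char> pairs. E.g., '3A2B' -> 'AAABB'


Expanding each <count><char> pair:
  9G -> 'GGGGGGGGG'
  5E -> 'EEEEE'
  6G -> 'GGGGGG'
  8G -> 'GGGGGGGG'
  3G -> 'GGG'
  5G -> 'GGGGG'

Decoded = GGGGGGGGGEEEEEGGGGGGGGGGGGGGGGGGGGGG


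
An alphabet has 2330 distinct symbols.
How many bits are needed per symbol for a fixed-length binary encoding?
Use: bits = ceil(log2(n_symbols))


log2(2330) = 11.1861
Bracket: 2^11 = 2048 < 2330 <= 2^12 = 4096
So ceil(log2(2330)) = 12

bits = ceil(log2(2330)) = ceil(11.1861) = 12 bits


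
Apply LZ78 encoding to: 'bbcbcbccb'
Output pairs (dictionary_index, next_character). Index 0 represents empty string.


LZ78 encoding steps:
Dictionary: {0: ''}
Step 1: w='' (idx 0), next='b' -> output (0, 'b'), add 'b' as idx 1
Step 2: w='b' (idx 1), next='c' -> output (1, 'c'), add 'bc' as idx 2
Step 3: w='bc' (idx 2), next='b' -> output (2, 'b'), add 'bcb' as idx 3
Step 4: w='' (idx 0), next='c' -> output (0, 'c'), add 'c' as idx 4
Step 5: w='c' (idx 4), next='b' -> output (4, 'b'), add 'cb' as idx 5


Encoded: [(0, 'b'), (1, 'c'), (2, 'b'), (0, 'c'), (4, 'b')]


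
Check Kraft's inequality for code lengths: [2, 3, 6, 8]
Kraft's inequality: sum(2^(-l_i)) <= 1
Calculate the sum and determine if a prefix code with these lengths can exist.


Sum = 2^(-2) + 2^(-3) + 2^(-6) + 2^(-8)
    = 0.25 + 0.125 + 0.015625 + 0.00390625
    = 101/256 = 0.39453125
Since 0.39453125 <= 1, Kraft's inequality IS satisfied.
A prefix code with these lengths CAN exist.

Kraft sum = 0.39453125. Satisfied.


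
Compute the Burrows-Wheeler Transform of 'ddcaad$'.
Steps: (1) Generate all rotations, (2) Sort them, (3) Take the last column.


Rotations (sorted):
  0: $ddcaad -> last char: d
  1: aad$ddc -> last char: c
  2: ad$ddca -> last char: a
  3: caad$dd -> last char: d
  4: d$ddcaa -> last char: a
  5: dcaad$d -> last char: d
  6: ddcaad$ -> last char: $


BWT = dcadad$


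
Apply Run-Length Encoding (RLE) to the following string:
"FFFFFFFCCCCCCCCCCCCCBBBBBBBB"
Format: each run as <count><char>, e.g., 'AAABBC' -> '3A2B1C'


Scanning runs left to right:
  i=0: run of 'F' x 7 -> '7F'
  i=7: run of 'C' x 13 -> '13C'
  i=20: run of 'B' x 8 -> '8B'

RLE = 7F13C8B


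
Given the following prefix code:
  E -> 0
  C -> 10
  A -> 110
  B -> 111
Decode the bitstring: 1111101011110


Decoding step by step:
Bits 111 -> B
Bits 110 -> A
Bits 10 -> C
Bits 111 -> B
Bits 10 -> C


Decoded message: BACBC


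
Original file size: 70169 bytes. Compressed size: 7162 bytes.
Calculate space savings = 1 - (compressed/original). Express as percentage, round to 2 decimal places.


ratio = compressed/original = 7162/70169 = 0.102068
savings = 1 - ratio = 1 - 0.102068 = 0.897932
as a percentage: 0.897932 * 100 = 89.79%

Space savings = 1 - 7162/70169 = 89.79%


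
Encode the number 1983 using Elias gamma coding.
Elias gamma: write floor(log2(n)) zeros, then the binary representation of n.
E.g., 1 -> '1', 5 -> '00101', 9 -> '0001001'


num_bits = floor(log2(1983)) + 1 = 11
leading_zeros = num_bits - 1 = 10
binary(1983) = 11110111111

Elias gamma(1983) = '0000000000' + '11110111111' = 000000000011110111111 (21 bits)


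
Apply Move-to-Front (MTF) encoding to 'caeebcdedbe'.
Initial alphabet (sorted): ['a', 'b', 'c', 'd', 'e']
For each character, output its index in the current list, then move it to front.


MTF encoding:
'c': index 2 in ['a', 'b', 'c', 'd', 'e'] -> ['c', 'a', 'b', 'd', 'e']
'a': index 1 in ['c', 'a', 'b', 'd', 'e'] -> ['a', 'c', 'b', 'd', 'e']
'e': index 4 in ['a', 'c', 'b', 'd', 'e'] -> ['e', 'a', 'c', 'b', 'd']
'e': index 0 in ['e', 'a', 'c', 'b', 'd'] -> ['e', 'a', 'c', 'b', 'd']
'b': index 3 in ['e', 'a', 'c', 'b', 'd'] -> ['b', 'e', 'a', 'c', 'd']
'c': index 3 in ['b', 'e', 'a', 'c', 'd'] -> ['c', 'b', 'e', 'a', 'd']
'd': index 4 in ['c', 'b', 'e', 'a', 'd'] -> ['d', 'c', 'b', 'e', 'a']
'e': index 3 in ['d', 'c', 'b', 'e', 'a'] -> ['e', 'd', 'c', 'b', 'a']
'd': index 1 in ['e', 'd', 'c', 'b', 'a'] -> ['d', 'e', 'c', 'b', 'a']
'b': index 3 in ['d', 'e', 'c', 'b', 'a'] -> ['b', 'd', 'e', 'c', 'a']
'e': index 2 in ['b', 'd', 'e', 'c', 'a'] -> ['e', 'b', 'd', 'c', 'a']


Output: [2, 1, 4, 0, 3, 3, 4, 3, 1, 3, 2]


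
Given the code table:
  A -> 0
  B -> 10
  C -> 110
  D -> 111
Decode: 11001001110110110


Decoding:
110 -> C
0 -> A
10 -> B
0 -> A
111 -> D
0 -> A
110 -> C
110 -> C


Result: CABADACC


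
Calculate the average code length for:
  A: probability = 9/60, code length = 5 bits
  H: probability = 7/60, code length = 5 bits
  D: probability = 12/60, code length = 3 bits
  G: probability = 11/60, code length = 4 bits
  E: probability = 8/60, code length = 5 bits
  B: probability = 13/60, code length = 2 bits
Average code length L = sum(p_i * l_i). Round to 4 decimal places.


Weighted contributions p_i * l_i:
  A: (9/60) * 5 = 45/60
  H: (7/60) * 5 = 35/60
  D: (12/60) * 3 = 36/60
  G: (11/60) * 4 = 44/60
  E: (8/60) * 5 = 40/60
  B: (13/60) * 2 = 26/60
Sum = (45 + 35 + 36 + 44 + 40 + 26)/60 = 226/60

L = 226/60 = 3.7667 bits/symbol


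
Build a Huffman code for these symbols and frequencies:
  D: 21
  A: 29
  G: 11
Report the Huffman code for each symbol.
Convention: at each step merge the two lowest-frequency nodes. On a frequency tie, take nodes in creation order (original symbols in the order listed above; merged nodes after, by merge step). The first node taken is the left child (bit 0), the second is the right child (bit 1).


Huffman tree construction:
Step 1: Merge G(11) + D(21) = 32
Step 2: Merge A(29) + (G+D)(32) = 61
Read each symbol's code off the tree from the root (left child = 0, right child = 1).

Codes:
  D: 11 (length 2)
  A: 0 (length 1)
  G: 10 (length 2)
Average code length: 93/61 = 1.5246 bits/symbol


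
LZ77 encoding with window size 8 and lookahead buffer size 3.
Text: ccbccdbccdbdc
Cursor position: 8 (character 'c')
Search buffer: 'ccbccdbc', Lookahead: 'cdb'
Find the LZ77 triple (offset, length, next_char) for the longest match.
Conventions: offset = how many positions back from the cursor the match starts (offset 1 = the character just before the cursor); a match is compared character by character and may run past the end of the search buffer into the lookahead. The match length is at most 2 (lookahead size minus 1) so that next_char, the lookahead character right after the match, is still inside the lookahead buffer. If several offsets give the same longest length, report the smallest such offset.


Try each offset into the search buffer:
  offset=1 (pos 7, char 'c'): match length 1
  offset=2 (pos 6, char 'b'): match length 0
  offset=3 (pos 5, char 'd'): match length 0
  offset=4 (pos 4, char 'c'): match length 2
  offset=5 (pos 3, char 'c'): match length 1
  offset=6 (pos 2, char 'b'): match length 0
  offset=7 (pos 1, char 'c'): match length 1
  offset=8 (pos 0, char 'c'): match length 1
Longest match has length 2 at offset 4.
next_char = character at position 8 + 2 = 10 -> 'b'

Best match: offset=4, length=2 (matching 'cd' starting at position 4)
LZ77 triple: (4, 2, 'b')


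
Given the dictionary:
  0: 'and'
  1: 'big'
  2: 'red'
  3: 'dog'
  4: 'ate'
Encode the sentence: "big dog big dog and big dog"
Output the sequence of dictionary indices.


Look up each word in the dictionary:
  'big' -> 1
  'dog' -> 3
  'big' -> 1
  'dog' -> 3
  'and' -> 0
  'big' -> 1
  'dog' -> 3

Encoded: [1, 3, 1, 3, 0, 1, 3]


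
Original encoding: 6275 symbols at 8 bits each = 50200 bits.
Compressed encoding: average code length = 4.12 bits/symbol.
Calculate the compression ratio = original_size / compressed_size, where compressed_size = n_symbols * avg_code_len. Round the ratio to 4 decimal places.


original_size = n_symbols * orig_bits = 6275 * 8 = 50200 bits
compressed_size = n_symbols * avg_code_len = 6275 * 4.12 = 25853.0 bits
ratio = original_size / compressed_size = 50200 / 25853.0 = 1.9417

Compression ratio = 1.9417


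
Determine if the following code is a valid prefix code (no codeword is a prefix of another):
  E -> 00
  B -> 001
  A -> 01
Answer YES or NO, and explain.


Checking each pair (does one codeword prefix another?):
  E='00' vs B='001': prefix -- VIOLATION

NO -- this is NOT a valid prefix code. E (00) is a prefix of B (001).


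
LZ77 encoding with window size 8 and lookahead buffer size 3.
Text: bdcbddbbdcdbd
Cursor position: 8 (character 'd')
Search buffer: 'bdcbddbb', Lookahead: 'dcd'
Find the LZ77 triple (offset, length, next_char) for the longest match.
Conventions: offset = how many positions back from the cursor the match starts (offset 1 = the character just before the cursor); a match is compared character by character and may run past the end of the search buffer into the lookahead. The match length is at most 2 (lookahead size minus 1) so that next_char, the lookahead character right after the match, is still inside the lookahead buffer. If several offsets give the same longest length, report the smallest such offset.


Try each offset into the search buffer:
  offset=1 (pos 7, char 'b'): match length 0
  offset=2 (pos 6, char 'b'): match length 0
  offset=3 (pos 5, char 'd'): match length 1
  offset=4 (pos 4, char 'd'): match length 1
  offset=5 (pos 3, char 'b'): match length 0
  offset=6 (pos 2, char 'c'): match length 0
  offset=7 (pos 1, char 'd'): match length 2
  offset=8 (pos 0, char 'b'): match length 0
Longest match has length 2 at offset 7.
next_char = character at position 8 + 2 = 10 -> 'd'

Best match: offset=7, length=2 (matching 'dc' starting at position 1)
LZ77 triple: (7, 2, 'd')


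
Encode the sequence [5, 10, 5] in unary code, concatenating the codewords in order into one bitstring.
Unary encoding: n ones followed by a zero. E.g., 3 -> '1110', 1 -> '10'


Encode each number as n ones followed by a terminating 0:
  5 -> 111110 (6 bits)
  10 -> 11111111110 (11 bits)
  5 -> 111110 (6 bits)
Total length = 6 + 11 + 6 = 23 bits.

Unary([5, 10, 5]) = 11111011111111110111110 (23 bits)


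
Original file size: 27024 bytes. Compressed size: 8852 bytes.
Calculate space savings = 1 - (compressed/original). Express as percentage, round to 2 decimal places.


ratio = compressed/original = 8852/27024 = 0.327561
savings = 1 - ratio = 1 - 0.327561 = 0.672439
as a percentage: 0.672439 * 100 = 67.24%

Space savings = 1 - 8852/27024 = 67.24%


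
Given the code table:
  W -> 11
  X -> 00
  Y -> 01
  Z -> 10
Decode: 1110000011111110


Decoding:
11 -> W
10 -> Z
00 -> X
00 -> X
11 -> W
11 -> W
11 -> W
10 -> Z


Result: WZXXWWWZ


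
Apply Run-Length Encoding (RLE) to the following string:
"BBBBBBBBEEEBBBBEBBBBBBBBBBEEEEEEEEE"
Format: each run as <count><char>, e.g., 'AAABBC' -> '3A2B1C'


Scanning runs left to right:
  i=0: run of 'B' x 8 -> '8B'
  i=8: run of 'E' x 3 -> '3E'
  i=11: run of 'B' x 4 -> '4B'
  i=15: run of 'E' x 1 -> '1E'
  i=16: run of 'B' x 10 -> '10B'
  i=26: run of 'E' x 9 -> '9E'

RLE = 8B3E4B1E10B9E


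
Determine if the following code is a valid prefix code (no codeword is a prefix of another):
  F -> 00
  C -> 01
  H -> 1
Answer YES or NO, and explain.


Checking each pair (does one codeword prefix another?):
  F='00' vs C='01': no prefix
  F='00' vs H='1': no prefix
  C='01' vs F='00': no prefix
  C='01' vs H='1': no prefix
  H='1' vs F='00': no prefix
  H='1' vs C='01': no prefix
No violation found over all pairs.

YES -- this is a valid prefix code. No codeword is a prefix of any other codeword.


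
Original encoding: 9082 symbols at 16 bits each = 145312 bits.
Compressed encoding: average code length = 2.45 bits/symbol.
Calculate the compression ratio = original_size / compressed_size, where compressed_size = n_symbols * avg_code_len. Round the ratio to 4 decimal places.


original_size = n_symbols * orig_bits = 9082 * 16 = 145312 bits
compressed_size = n_symbols * avg_code_len = 9082 * 2.45 = 22250.9 bits
ratio = original_size / compressed_size = 145312 / 22250.9 = 6.5306

Compression ratio = 6.5306


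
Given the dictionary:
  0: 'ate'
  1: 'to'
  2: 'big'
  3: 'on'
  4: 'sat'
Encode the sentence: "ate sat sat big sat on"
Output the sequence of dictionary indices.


Look up each word in the dictionary:
  'ate' -> 0
  'sat' -> 4
  'sat' -> 4
  'big' -> 2
  'sat' -> 4
  'on' -> 3

Encoded: [0, 4, 4, 2, 4, 3]


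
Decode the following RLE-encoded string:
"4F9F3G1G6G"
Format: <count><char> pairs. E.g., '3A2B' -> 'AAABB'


Expanding each <count><char> pair:
  4F -> 'FFFF'
  9F -> 'FFFFFFFFF'
  3G -> 'GGG'
  1G -> 'G'
  6G -> 'GGGGGG'

Decoded = FFFFFFFFFFFFFGGGGGGGGGG


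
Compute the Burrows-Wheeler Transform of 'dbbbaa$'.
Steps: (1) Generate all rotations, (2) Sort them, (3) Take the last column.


Rotations (sorted):
  0: $dbbbaa -> last char: a
  1: a$dbbba -> last char: a
  2: aa$dbbb -> last char: b
  3: baa$dbb -> last char: b
  4: bbaa$db -> last char: b
  5: bbbaa$d -> last char: d
  6: dbbbaa$ -> last char: $


BWT = aabbbd$


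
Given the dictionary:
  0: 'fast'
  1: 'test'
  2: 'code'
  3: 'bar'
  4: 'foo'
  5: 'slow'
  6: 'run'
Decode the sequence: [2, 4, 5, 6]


Look up each index in the dictionary:
  2 -> 'code'
  4 -> 'foo'
  5 -> 'slow'
  6 -> 'run'

Decoded: "code foo slow run"


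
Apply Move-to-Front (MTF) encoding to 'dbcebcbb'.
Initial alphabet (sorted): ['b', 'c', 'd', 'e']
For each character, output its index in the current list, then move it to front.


MTF encoding:
'd': index 2 in ['b', 'c', 'd', 'e'] -> ['d', 'b', 'c', 'e']
'b': index 1 in ['d', 'b', 'c', 'e'] -> ['b', 'd', 'c', 'e']
'c': index 2 in ['b', 'd', 'c', 'e'] -> ['c', 'b', 'd', 'e']
'e': index 3 in ['c', 'b', 'd', 'e'] -> ['e', 'c', 'b', 'd']
'b': index 2 in ['e', 'c', 'b', 'd'] -> ['b', 'e', 'c', 'd']
'c': index 2 in ['b', 'e', 'c', 'd'] -> ['c', 'b', 'e', 'd']
'b': index 1 in ['c', 'b', 'e', 'd'] -> ['b', 'c', 'e', 'd']
'b': index 0 in ['b', 'c', 'e', 'd'] -> ['b', 'c', 'e', 'd']


Output: [2, 1, 2, 3, 2, 2, 1, 0]


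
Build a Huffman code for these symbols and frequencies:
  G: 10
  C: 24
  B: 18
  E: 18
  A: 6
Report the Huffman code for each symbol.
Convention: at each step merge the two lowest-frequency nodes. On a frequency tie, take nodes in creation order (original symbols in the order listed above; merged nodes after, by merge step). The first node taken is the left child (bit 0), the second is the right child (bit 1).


Huffman tree construction:
Step 1: Merge A(6) + G(10) = 16
Step 2: Merge (A+G)(16) + B(18) = 34
Step 3: Merge E(18) + C(24) = 42
Step 4: Merge ((A+G)+B)(34) + (E+C)(42) = 76
Read each symbol's code off the tree from the root (left child = 0, right child = 1).

Codes:
  G: 001 (length 3)
  C: 11 (length 2)
  B: 01 (length 2)
  E: 10 (length 2)
  A: 000 (length 3)
Average code length: 168/76 = 2.2105 bits/symbol


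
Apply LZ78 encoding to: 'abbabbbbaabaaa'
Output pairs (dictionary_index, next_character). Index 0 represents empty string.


LZ78 encoding steps:
Dictionary: {0: ''}
Step 1: w='' (idx 0), next='a' -> output (0, 'a'), add 'a' as idx 1
Step 2: w='' (idx 0), next='b' -> output (0, 'b'), add 'b' as idx 2
Step 3: w='b' (idx 2), next='a' -> output (2, 'a'), add 'ba' as idx 3
Step 4: w='b' (idx 2), next='b' -> output (2, 'b'), add 'bb' as idx 4
Step 5: w='bb' (idx 4), next='a' -> output (4, 'a'), add 'bba' as idx 5
Step 6: w='a' (idx 1), next='b' -> output (1, 'b'), add 'ab' as idx 6
Step 7: w='a' (idx 1), next='a' -> output (1, 'a'), add 'aa' as idx 7
Step 8: w='a' (idx 1), end of input -> output (1, '')


Encoded: [(0, 'a'), (0, 'b'), (2, 'a'), (2, 'b'), (4, 'a'), (1, 'b'), (1, 'a'), (1, '')]


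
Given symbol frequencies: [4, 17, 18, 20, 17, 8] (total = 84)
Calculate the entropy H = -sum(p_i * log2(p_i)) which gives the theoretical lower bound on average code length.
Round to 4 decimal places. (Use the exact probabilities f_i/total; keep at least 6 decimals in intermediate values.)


Per-symbol terms -p_i * log2(p_i) with p_i = f_i/84:
  p = 4/84 = 0.047619: log2(p) = -4.392317, -p*log2(p) = 0.209158
  p = 17/84 = 0.202381: log2(p) = -2.304855, -p*log2(p) = 0.466459
  p = 18/84 = 0.214286: log2(p) = -2.222392, -p*log2(p) = 0.476227
  p = 20/84 = 0.238095: log2(p) = -2.070389, -p*log2(p) = 0.492950
  p = 17/84 = 0.202381: log2(p) = -2.304855, -p*log2(p) = 0.466459
  p = 8/84 = 0.095238: log2(p) = -3.392317, -p*log2(p) = 0.323078
H = 0.209158 + 0.466459 + 0.476227 + 0.492950 + 0.466459 + 0.323078 = 2.434331

H = 2.4343 bits/symbol


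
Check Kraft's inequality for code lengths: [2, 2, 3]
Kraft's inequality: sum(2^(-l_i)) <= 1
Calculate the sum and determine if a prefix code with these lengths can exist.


Sum = 2^(-2) + 2^(-2) + 2^(-3)
    = 0.25 + 0.25 + 0.125
    = 5/8 = 0.625
Since 0.625 <= 1, Kraft's inequality IS satisfied.
A prefix code with these lengths CAN exist.

Kraft sum = 0.625. Satisfied.


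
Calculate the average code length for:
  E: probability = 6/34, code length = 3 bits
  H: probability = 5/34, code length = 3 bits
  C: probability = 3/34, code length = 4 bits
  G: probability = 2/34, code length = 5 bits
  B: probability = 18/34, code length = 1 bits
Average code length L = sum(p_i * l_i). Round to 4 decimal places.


Weighted contributions p_i * l_i:
  E: (6/34) * 3 = 18/34
  H: (5/34) * 3 = 15/34
  C: (3/34) * 4 = 12/34
  G: (2/34) * 5 = 10/34
  B: (18/34) * 1 = 18/34
Sum = (18 + 15 + 12 + 10 + 18)/34 = 73/34

L = 73/34 = 2.1471 bits/symbol


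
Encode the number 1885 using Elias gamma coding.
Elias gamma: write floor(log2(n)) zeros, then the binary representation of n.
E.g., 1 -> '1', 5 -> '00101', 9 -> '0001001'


num_bits = floor(log2(1885)) + 1 = 11
leading_zeros = num_bits - 1 = 10
binary(1885) = 11101011101

Elias gamma(1885) = '0000000000' + '11101011101' = 000000000011101011101 (21 bits)


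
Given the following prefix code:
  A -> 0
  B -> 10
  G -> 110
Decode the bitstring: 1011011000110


Decoding step by step:
Bits 10 -> B
Bits 110 -> G
Bits 110 -> G
Bits 0 -> A
Bits 0 -> A
Bits 110 -> G


Decoded message: BGGAAG


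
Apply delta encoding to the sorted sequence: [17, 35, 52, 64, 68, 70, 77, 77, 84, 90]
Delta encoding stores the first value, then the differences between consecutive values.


First value: 17
Deltas:
  35 - 17 = 18
  52 - 35 = 17
  64 - 52 = 12
  68 - 64 = 4
  70 - 68 = 2
  77 - 70 = 7
  77 - 77 = 0
  84 - 77 = 7
  90 - 84 = 6


Delta encoded: [17, 18, 17, 12, 4, 2, 7, 0, 7, 6]


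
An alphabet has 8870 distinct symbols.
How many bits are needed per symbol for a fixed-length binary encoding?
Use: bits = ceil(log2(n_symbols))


log2(8870) = 13.1147
Bracket: 2^13 = 8192 < 8870 <= 2^14 = 16384
So ceil(log2(8870)) = 14

bits = ceil(log2(8870)) = ceil(13.1147) = 14 bits


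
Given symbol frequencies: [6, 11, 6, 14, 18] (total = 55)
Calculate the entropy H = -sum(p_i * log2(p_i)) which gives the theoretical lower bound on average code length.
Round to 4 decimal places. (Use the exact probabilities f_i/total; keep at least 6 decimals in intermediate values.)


Per-symbol terms -p_i * log2(p_i) with p_i = f_i/55:
  p = 6/55 = 0.109091: log2(p) = -3.196397, -p*log2(p) = 0.348698
  p = 11/55 = 0.200000: log2(p) = -2.321928, -p*log2(p) = 0.464386
  p = 6/55 = 0.109091: log2(p) = -3.196397, -p*log2(p) = 0.348698
  p = 14/55 = 0.254545: log2(p) = -1.974005, -p*log2(p) = 0.502474
  p = 18/55 = 0.327273: log2(p) = -1.611435, -p*log2(p) = 0.527379
H = 0.348698 + 0.464386 + 0.348698 + 0.502474 + 0.527379 = 2.191635

H = 2.1916 bits/symbol


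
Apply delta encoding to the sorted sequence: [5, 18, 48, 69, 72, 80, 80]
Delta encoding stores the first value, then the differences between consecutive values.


First value: 5
Deltas:
  18 - 5 = 13
  48 - 18 = 30
  69 - 48 = 21
  72 - 69 = 3
  80 - 72 = 8
  80 - 80 = 0


Delta encoded: [5, 13, 30, 21, 3, 8, 0]


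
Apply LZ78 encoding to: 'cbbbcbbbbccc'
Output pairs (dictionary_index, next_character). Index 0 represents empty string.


LZ78 encoding steps:
Dictionary: {0: ''}
Step 1: w='' (idx 0), next='c' -> output (0, 'c'), add 'c' as idx 1
Step 2: w='' (idx 0), next='b' -> output (0, 'b'), add 'b' as idx 2
Step 3: w='b' (idx 2), next='b' -> output (2, 'b'), add 'bb' as idx 3
Step 4: w='c' (idx 1), next='b' -> output (1, 'b'), add 'cb' as idx 4
Step 5: w='bb' (idx 3), next='b' -> output (3, 'b'), add 'bbb' as idx 5
Step 6: w='c' (idx 1), next='c' -> output (1, 'c'), add 'cc' as idx 6
Step 7: w='c' (idx 1), end of input -> output (1, '')


Encoded: [(0, 'c'), (0, 'b'), (2, 'b'), (1, 'b'), (3, 'b'), (1, 'c'), (1, '')]


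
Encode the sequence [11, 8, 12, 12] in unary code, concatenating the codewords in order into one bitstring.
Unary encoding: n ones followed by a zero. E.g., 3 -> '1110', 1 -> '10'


Encode each number as n ones followed by a terminating 0:
  11 -> 111111111110 (12 bits)
  8 -> 111111110 (9 bits)
  12 -> 1111111111110 (13 bits)
  12 -> 1111111111110 (13 bits)
Total length = 12 + 9 + 13 + 13 = 47 bits.

Unary([11, 8, 12, 12]) = 11111111111011111111011111111111101111111111110 (47 bits)


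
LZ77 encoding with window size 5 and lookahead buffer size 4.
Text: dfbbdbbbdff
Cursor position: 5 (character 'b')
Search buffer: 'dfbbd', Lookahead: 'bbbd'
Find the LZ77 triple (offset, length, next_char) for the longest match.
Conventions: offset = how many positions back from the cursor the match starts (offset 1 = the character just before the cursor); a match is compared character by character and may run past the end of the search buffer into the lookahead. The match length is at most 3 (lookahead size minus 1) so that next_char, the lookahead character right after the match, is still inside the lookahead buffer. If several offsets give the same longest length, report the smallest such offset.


Try each offset into the search buffer:
  offset=1 (pos 4, char 'd'): match length 0
  offset=2 (pos 3, char 'b'): match length 1
  offset=3 (pos 2, char 'b'): match length 2
  offset=4 (pos 1, char 'f'): match length 0
  offset=5 (pos 0, char 'd'): match length 0
Longest match has length 2 at offset 3.
next_char = character at position 5 + 2 = 7 -> 'b'

Best match: offset=3, length=2 (matching 'bb' starting at position 2)
LZ77 triple: (3, 2, 'b')


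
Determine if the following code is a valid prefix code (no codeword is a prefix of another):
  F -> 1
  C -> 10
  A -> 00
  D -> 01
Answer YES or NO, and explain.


Checking each pair (does one codeword prefix another?):
  F='1' vs C='10': prefix -- VIOLATION

NO -- this is NOT a valid prefix code. F (1) is a prefix of C (10).


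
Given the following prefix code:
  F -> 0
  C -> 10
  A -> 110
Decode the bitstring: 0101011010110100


Decoding step by step:
Bits 0 -> F
Bits 10 -> C
Bits 10 -> C
Bits 110 -> A
Bits 10 -> C
Bits 110 -> A
Bits 10 -> C
Bits 0 -> F


Decoded message: FCCACACF


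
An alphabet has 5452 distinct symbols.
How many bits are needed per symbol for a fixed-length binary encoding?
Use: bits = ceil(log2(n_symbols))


log2(5452) = 12.4126
Bracket: 2^12 = 4096 < 5452 <= 2^13 = 8192
So ceil(log2(5452)) = 13

bits = ceil(log2(5452)) = ceil(12.4126) = 13 bits


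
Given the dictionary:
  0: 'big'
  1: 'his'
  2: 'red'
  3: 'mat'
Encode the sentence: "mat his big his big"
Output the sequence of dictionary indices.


Look up each word in the dictionary:
  'mat' -> 3
  'his' -> 1
  'big' -> 0
  'his' -> 1
  'big' -> 0

Encoded: [3, 1, 0, 1, 0]


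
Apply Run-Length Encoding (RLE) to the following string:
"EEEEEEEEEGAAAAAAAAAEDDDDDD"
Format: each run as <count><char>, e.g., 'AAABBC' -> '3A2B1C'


Scanning runs left to right:
  i=0: run of 'E' x 9 -> '9E'
  i=9: run of 'G' x 1 -> '1G'
  i=10: run of 'A' x 9 -> '9A'
  i=19: run of 'E' x 1 -> '1E'
  i=20: run of 'D' x 6 -> '6D'

RLE = 9E1G9A1E6D


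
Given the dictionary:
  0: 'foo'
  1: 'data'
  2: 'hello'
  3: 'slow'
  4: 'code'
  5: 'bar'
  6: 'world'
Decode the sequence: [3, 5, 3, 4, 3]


Look up each index in the dictionary:
  3 -> 'slow'
  5 -> 'bar'
  3 -> 'slow'
  4 -> 'code'
  3 -> 'slow'

Decoded: "slow bar slow code slow"


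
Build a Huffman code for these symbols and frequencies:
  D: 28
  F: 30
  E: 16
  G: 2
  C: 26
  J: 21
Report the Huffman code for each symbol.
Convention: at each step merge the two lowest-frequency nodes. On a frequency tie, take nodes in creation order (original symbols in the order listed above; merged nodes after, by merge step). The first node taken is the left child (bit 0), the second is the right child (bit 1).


Huffman tree construction:
Step 1: Merge G(2) + E(16) = 18
Step 2: Merge (G+E)(18) + J(21) = 39
Step 3: Merge C(26) + D(28) = 54
Step 4: Merge F(30) + ((G+E)+J)(39) = 69
Step 5: Merge (C+D)(54) + (F+((G+E)+J))(69) = 123
Read each symbol's code off the tree from the root (left child = 0, right child = 1).

Codes:
  D: 01 (length 2)
  F: 10 (length 2)
  E: 1101 (length 4)
  G: 1100 (length 4)
  C: 00 (length 2)
  J: 111 (length 3)
Average code length: 303/123 = 2.4634 bits/symbol


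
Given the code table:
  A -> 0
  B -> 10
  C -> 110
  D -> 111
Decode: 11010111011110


Decoding:
110 -> C
10 -> B
111 -> D
0 -> A
111 -> D
10 -> B


Result: CBDADB


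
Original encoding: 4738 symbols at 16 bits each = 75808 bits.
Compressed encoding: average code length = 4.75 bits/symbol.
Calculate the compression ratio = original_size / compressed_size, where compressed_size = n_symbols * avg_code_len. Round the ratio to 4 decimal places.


original_size = n_symbols * orig_bits = 4738 * 16 = 75808 bits
compressed_size = n_symbols * avg_code_len = 4738 * 4.75 = 22505.5 bits
ratio = original_size / compressed_size = 75808 / 22505.5 = 3.3684

Compression ratio = 3.3684


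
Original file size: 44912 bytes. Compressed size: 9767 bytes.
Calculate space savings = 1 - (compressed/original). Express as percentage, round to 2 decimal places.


ratio = compressed/original = 9767/44912 = 0.21747
savings = 1 - ratio = 1 - 0.21747 = 0.78253
as a percentage: 0.78253 * 100 = 78.25%

Space savings = 1 - 9767/44912 = 78.25%


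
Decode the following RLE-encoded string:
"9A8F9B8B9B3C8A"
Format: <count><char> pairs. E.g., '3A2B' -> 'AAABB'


Expanding each <count><char> pair:
  9A -> 'AAAAAAAAA'
  8F -> 'FFFFFFFF'
  9B -> 'BBBBBBBBB'
  8B -> 'BBBBBBBB'
  9B -> 'BBBBBBBBB'
  3C -> 'CCC'
  8A -> 'AAAAAAAA'

Decoded = AAAAAAAAAFFFFFFFFBBBBBBBBBBBBBBBBBBBBBBBBBBCCCAAAAAAAA


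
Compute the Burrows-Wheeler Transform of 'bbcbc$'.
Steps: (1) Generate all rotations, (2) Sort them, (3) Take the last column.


Rotations (sorted):
  0: $bbcbc -> last char: c
  1: bbcbc$ -> last char: $
  2: bc$bbc -> last char: c
  3: bcbc$b -> last char: b
  4: c$bbcb -> last char: b
  5: cbc$bb -> last char: b


BWT = c$cbbb


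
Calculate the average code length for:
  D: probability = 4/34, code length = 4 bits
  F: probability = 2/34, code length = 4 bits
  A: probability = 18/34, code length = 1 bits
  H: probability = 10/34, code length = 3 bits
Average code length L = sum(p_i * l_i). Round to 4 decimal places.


Weighted contributions p_i * l_i:
  D: (4/34) * 4 = 16/34
  F: (2/34) * 4 = 8/34
  A: (18/34) * 1 = 18/34
  H: (10/34) * 3 = 30/34
Sum = (16 + 8 + 18 + 30)/34 = 72/34

L = 72/34 = 2.1176 bits/symbol


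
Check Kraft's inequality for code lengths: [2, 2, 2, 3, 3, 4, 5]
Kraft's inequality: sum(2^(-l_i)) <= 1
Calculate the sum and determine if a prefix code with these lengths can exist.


Sum = 2^(-2) + 2^(-2) + 2^(-2) + 2^(-3) + 2^(-3) + 2^(-4) + 2^(-5)
    = 0.25 + 0.25 + 0.25 + 0.125 + 0.125 + 0.0625 + 0.03125
    = 35/32 = 1.09375
Since 1.09375 > 1, Kraft's inequality is NOT satisfied.
A prefix code with these lengths CANNOT exist.

Kraft sum = 1.09375. Not satisfied.


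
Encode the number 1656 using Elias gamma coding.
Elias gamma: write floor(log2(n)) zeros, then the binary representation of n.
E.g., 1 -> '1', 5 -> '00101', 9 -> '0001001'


num_bits = floor(log2(1656)) + 1 = 11
leading_zeros = num_bits - 1 = 10
binary(1656) = 11001111000

Elias gamma(1656) = '0000000000' + '11001111000' = 000000000011001111000 (21 bits)


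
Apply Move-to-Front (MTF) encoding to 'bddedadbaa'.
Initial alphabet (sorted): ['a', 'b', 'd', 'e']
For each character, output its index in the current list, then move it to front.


MTF encoding:
'b': index 1 in ['a', 'b', 'd', 'e'] -> ['b', 'a', 'd', 'e']
'd': index 2 in ['b', 'a', 'd', 'e'] -> ['d', 'b', 'a', 'e']
'd': index 0 in ['d', 'b', 'a', 'e'] -> ['d', 'b', 'a', 'e']
'e': index 3 in ['d', 'b', 'a', 'e'] -> ['e', 'd', 'b', 'a']
'd': index 1 in ['e', 'd', 'b', 'a'] -> ['d', 'e', 'b', 'a']
'a': index 3 in ['d', 'e', 'b', 'a'] -> ['a', 'd', 'e', 'b']
'd': index 1 in ['a', 'd', 'e', 'b'] -> ['d', 'a', 'e', 'b']
'b': index 3 in ['d', 'a', 'e', 'b'] -> ['b', 'd', 'a', 'e']
'a': index 2 in ['b', 'd', 'a', 'e'] -> ['a', 'b', 'd', 'e']
'a': index 0 in ['a', 'b', 'd', 'e'] -> ['a', 'b', 'd', 'e']


Output: [1, 2, 0, 3, 1, 3, 1, 3, 2, 0]


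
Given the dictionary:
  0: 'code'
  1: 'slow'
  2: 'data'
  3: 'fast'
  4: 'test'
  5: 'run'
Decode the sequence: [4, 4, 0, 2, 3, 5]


Look up each index in the dictionary:
  4 -> 'test'
  4 -> 'test'
  0 -> 'code'
  2 -> 'data'
  3 -> 'fast'
  5 -> 'run'

Decoded: "test test code data fast run"


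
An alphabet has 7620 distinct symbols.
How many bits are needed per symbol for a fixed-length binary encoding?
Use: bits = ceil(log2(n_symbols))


log2(7620) = 12.8956
Bracket: 2^12 = 4096 < 7620 <= 2^13 = 8192
So ceil(log2(7620)) = 13

bits = ceil(log2(7620)) = ceil(12.8956) = 13 bits


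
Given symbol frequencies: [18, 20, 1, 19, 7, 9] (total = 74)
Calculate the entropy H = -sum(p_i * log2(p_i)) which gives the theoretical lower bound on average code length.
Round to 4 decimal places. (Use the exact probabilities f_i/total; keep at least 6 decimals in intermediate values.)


Per-symbol terms -p_i * log2(p_i) with p_i = f_i/74:
  p = 18/74 = 0.243243: log2(p) = -2.039528, -p*log2(p) = 0.496101
  p = 20/74 = 0.270270: log2(p) = -1.887525, -p*log2(p) = 0.510142
  p = 1/74 = 0.013514: log2(p) = -6.209453, -p*log2(p) = 0.083912
  p = 19/74 = 0.256757: log2(p) = -1.961526, -p*log2(p) = 0.503635
  p = 7/74 = 0.094595: log2(p) = -3.402098, -p*log2(p) = 0.321820
  p = 9/74 = 0.121622: log2(p) = -3.039528, -p*log2(p) = 0.369672
H = 0.496101 + 0.510142 + 0.083912 + 0.503635 + 0.321820 + 0.369672 = 2.285282

H = 2.2853 bits/symbol


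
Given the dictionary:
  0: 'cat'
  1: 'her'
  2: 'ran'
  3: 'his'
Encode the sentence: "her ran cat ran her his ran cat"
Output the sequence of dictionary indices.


Look up each word in the dictionary:
  'her' -> 1
  'ran' -> 2
  'cat' -> 0
  'ran' -> 2
  'her' -> 1
  'his' -> 3
  'ran' -> 2
  'cat' -> 0

Encoded: [1, 2, 0, 2, 1, 3, 2, 0]


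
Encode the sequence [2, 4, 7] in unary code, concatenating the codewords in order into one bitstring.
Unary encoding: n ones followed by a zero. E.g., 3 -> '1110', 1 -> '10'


Encode each number as n ones followed by a terminating 0:
  2 -> 110 (3 bits)
  4 -> 11110 (5 bits)
  7 -> 11111110 (8 bits)
Total length = 3 + 5 + 8 = 16 bits.

Unary([2, 4, 7]) = 1101111011111110 (16 bits)


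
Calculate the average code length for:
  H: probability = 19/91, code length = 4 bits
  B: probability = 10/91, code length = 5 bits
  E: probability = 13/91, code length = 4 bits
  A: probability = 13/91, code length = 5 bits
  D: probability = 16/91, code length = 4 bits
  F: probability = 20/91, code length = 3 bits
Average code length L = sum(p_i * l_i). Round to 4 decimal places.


Weighted contributions p_i * l_i:
  H: (19/91) * 4 = 76/91
  B: (10/91) * 5 = 50/91
  E: (13/91) * 4 = 52/91
  A: (13/91) * 5 = 65/91
  D: (16/91) * 4 = 64/91
  F: (20/91) * 3 = 60/91
Sum = (76 + 50 + 52 + 65 + 64 + 60)/91 = 367/91

L = 367/91 = 4.0330 bits/symbol


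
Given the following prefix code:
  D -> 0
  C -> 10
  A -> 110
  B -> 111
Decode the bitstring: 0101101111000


Decoding step by step:
Bits 0 -> D
Bits 10 -> C
Bits 110 -> A
Bits 111 -> B
Bits 10 -> C
Bits 0 -> D
Bits 0 -> D


Decoded message: DCABCDD


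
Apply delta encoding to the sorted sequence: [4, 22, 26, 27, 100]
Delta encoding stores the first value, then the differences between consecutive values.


First value: 4
Deltas:
  22 - 4 = 18
  26 - 22 = 4
  27 - 26 = 1
  100 - 27 = 73


Delta encoded: [4, 18, 4, 1, 73]


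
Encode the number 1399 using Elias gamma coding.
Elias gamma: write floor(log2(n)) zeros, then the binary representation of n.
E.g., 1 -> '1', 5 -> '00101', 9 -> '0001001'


num_bits = floor(log2(1399)) + 1 = 11
leading_zeros = num_bits - 1 = 10
binary(1399) = 10101110111

Elias gamma(1399) = '0000000000' + '10101110111' = 000000000010101110111 (21 bits)


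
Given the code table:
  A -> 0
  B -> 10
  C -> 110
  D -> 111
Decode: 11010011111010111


Decoding:
110 -> C
10 -> B
0 -> A
111 -> D
110 -> C
10 -> B
111 -> D


Result: CBADCBD


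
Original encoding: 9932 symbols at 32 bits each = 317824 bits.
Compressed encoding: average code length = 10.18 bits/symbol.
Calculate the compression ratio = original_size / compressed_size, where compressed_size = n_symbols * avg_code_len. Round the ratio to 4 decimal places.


original_size = n_symbols * orig_bits = 9932 * 32 = 317824 bits
compressed_size = n_symbols * avg_code_len = 9932 * 10.18 = 101107.76 bits
ratio = original_size / compressed_size = 317824 / 101107.76 = 3.1434

Compression ratio = 3.1434


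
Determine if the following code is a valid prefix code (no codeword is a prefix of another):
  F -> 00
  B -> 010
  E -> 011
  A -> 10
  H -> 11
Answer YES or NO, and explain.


Checking each pair (does one codeword prefix another?):
  F='00' vs B='010': no prefix
  F='00' vs E='011': no prefix
  F='00' vs A='10': no prefix
  F='00' vs H='11': no prefix
  B='010' vs F='00': no prefix
  B='010' vs E='011': no prefix
  B='010' vs A='10': no prefix
  B='010' vs H='11': no prefix
  E='011' vs F='00': no prefix
  E='011' vs B='010': no prefix
  E='011' vs A='10': no prefix
  E='011' vs H='11': no prefix
  A='10' vs F='00': no prefix
  A='10' vs B='010': no prefix
  A='10' vs E='011': no prefix
  A='10' vs H='11': no prefix
  H='11' vs F='00': no prefix
  H='11' vs B='010': no prefix
  H='11' vs E='011': no prefix
  H='11' vs A='10': no prefix
No violation found over all pairs.

YES -- this is a valid prefix code. No codeword is a prefix of any other codeword.


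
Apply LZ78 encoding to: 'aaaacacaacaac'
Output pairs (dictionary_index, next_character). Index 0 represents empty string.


LZ78 encoding steps:
Dictionary: {0: ''}
Step 1: w='' (idx 0), next='a' -> output (0, 'a'), add 'a' as idx 1
Step 2: w='a' (idx 1), next='a' -> output (1, 'a'), add 'aa' as idx 2
Step 3: w='a' (idx 1), next='c' -> output (1, 'c'), add 'ac' as idx 3
Step 4: w='ac' (idx 3), next='a' -> output (3, 'a'), add 'aca' as idx 4
Step 5: w='aca' (idx 4), next='a' -> output (4, 'a'), add 'acaa' as idx 5
Step 6: w='' (idx 0), next='c' -> output (0, 'c'), add 'c' as idx 6


Encoded: [(0, 'a'), (1, 'a'), (1, 'c'), (3, 'a'), (4, 'a'), (0, 'c')]


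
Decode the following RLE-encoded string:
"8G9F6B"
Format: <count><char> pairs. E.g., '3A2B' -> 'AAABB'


Expanding each <count><char> pair:
  8G -> 'GGGGGGGG'
  9F -> 'FFFFFFFFF'
  6B -> 'BBBBBB'

Decoded = GGGGGGGGFFFFFFFFFBBBBBB


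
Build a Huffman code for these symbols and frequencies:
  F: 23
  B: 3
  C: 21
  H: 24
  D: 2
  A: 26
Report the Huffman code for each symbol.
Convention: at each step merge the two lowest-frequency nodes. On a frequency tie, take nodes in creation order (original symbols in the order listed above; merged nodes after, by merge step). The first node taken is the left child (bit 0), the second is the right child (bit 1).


Huffman tree construction:
Step 1: Merge D(2) + B(3) = 5
Step 2: Merge (D+B)(5) + C(21) = 26
Step 3: Merge F(23) + H(24) = 47
Step 4: Merge A(26) + ((D+B)+C)(26) = 52
Step 5: Merge (F+H)(47) + (A+((D+B)+C))(52) = 99
Read each symbol's code off the tree from the root (left child = 0, right child = 1).

Codes:
  F: 00 (length 2)
  B: 1101 (length 4)
  C: 111 (length 3)
  H: 01 (length 2)
  D: 1100 (length 4)
  A: 10 (length 2)
Average code length: 229/99 = 2.3131 bits/symbol


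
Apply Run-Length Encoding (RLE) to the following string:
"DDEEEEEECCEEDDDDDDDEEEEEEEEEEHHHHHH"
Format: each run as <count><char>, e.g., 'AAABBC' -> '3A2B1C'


Scanning runs left to right:
  i=0: run of 'D' x 2 -> '2D'
  i=2: run of 'E' x 6 -> '6E'
  i=8: run of 'C' x 2 -> '2C'
  i=10: run of 'E' x 2 -> '2E'
  i=12: run of 'D' x 7 -> '7D'
  i=19: run of 'E' x 10 -> '10E'
  i=29: run of 'H' x 6 -> '6H'

RLE = 2D6E2C2E7D10E6H


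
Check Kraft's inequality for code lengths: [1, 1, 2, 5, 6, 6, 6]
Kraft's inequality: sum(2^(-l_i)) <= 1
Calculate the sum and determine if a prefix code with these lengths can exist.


Sum = 2^(-1) + 2^(-1) + 2^(-2) + 2^(-5) + 2^(-6) + 2^(-6) + 2^(-6)
    = 0.5 + 0.5 + 0.25 + 0.03125 + 0.015625 + 0.015625 + 0.015625
    = 85/64 = 1.328125
Since 1.328125 > 1, Kraft's inequality is NOT satisfied.
A prefix code with these lengths CANNOT exist.

Kraft sum = 1.328125. Not satisfied.


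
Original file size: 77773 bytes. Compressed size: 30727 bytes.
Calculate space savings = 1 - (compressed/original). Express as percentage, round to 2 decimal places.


ratio = compressed/original = 30727/77773 = 0.395086
savings = 1 - ratio = 1 - 0.395086 = 0.604914
as a percentage: 0.604914 * 100 = 60.49%

Space savings = 1 - 30727/77773 = 60.49%


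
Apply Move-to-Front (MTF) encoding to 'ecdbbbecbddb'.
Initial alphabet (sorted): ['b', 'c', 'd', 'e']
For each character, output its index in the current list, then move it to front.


MTF encoding:
'e': index 3 in ['b', 'c', 'd', 'e'] -> ['e', 'b', 'c', 'd']
'c': index 2 in ['e', 'b', 'c', 'd'] -> ['c', 'e', 'b', 'd']
'd': index 3 in ['c', 'e', 'b', 'd'] -> ['d', 'c', 'e', 'b']
'b': index 3 in ['d', 'c', 'e', 'b'] -> ['b', 'd', 'c', 'e']
'b': index 0 in ['b', 'd', 'c', 'e'] -> ['b', 'd', 'c', 'e']
'b': index 0 in ['b', 'd', 'c', 'e'] -> ['b', 'd', 'c', 'e']
'e': index 3 in ['b', 'd', 'c', 'e'] -> ['e', 'b', 'd', 'c']
'c': index 3 in ['e', 'b', 'd', 'c'] -> ['c', 'e', 'b', 'd']
'b': index 2 in ['c', 'e', 'b', 'd'] -> ['b', 'c', 'e', 'd']
'd': index 3 in ['b', 'c', 'e', 'd'] -> ['d', 'b', 'c', 'e']
'd': index 0 in ['d', 'b', 'c', 'e'] -> ['d', 'b', 'c', 'e']
'b': index 1 in ['d', 'b', 'c', 'e'] -> ['b', 'd', 'c', 'e']


Output: [3, 2, 3, 3, 0, 0, 3, 3, 2, 3, 0, 1]
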